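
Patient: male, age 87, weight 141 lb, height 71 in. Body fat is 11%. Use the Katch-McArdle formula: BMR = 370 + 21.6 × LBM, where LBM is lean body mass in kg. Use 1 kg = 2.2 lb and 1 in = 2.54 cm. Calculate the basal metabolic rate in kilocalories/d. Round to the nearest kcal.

Convert to metric: weight = 141 ÷ 2.2 = 64.0909 kg; height = 71 × 2.54 = 180.34 cm.
LBM = 64.0909 × (1 − 0.11) = 57.0409 kg. Katch-McArdle: BMR = 370 + 21.6 × 57.0409 = 1602.0836 kcal/day.

1602 kilocalories/d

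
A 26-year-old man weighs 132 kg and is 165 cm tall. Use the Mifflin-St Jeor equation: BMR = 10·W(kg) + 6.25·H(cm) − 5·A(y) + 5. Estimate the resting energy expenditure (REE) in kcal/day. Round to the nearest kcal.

2226 kcal/day

Mifflin-St Jeor (male): BMR = 10(132) + 6.25(165) − 5(26) + 5 = 1320 + 1031.25 − 130 + 5 = 2226.25 kcal/day.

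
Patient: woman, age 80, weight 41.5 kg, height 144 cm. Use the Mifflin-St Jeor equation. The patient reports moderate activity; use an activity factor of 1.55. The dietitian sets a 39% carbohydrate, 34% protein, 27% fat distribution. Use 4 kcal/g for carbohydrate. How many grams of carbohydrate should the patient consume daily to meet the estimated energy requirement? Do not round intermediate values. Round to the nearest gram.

Mifflin-St Jeor (female): BMR = 10(41.5) + 6.25(144) − 5(80) − 161 = 415 + 900 − 400 − 161 = 754 kcal/day.
TEE = 754 × 1.55 = 1168.7 kcal/day.
Carbohydrate energy = 39% × 1168.7 = 455.793 kcal.
Carbohydrate = 455.793 ÷ 4 kcal/g = 113.9483 g.

114 g/day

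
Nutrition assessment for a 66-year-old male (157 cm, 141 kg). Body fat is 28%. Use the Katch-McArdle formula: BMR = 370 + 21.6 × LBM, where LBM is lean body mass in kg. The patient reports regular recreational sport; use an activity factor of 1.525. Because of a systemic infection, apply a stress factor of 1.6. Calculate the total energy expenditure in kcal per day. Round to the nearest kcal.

6253 kcal per day

LBM = 141 × (1 − 0.28) = 101.52 kg. Katch-McArdle: BMR = 370 + 21.6 × 101.52 = 2562.832 kcal/day.
TEE = BMR × activity factor = 2562.832 × 1.525 = 3908.3188 kcal/day.
Apply stress factor: 3908.3188 × 1.6 = 6253.3101 kcal/day.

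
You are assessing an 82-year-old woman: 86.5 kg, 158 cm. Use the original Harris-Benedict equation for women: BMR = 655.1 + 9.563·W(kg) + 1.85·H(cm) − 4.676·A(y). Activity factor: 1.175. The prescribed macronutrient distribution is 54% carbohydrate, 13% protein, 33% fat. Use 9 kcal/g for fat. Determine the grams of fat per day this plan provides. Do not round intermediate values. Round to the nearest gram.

Harris-Benedict: BMR = 655.1 + 9.563(86.5) + 1.85(158) − 4.676(82) = 1391.1675 kcal/day.
TEE = 1391.1675 × 1.175 = 1634.6218 kcal/day.
Fat energy = 33% × 1634.6218 = 539.4252 kcal.
Fat = 539.4252 ÷ 9 kcal/g = 59.9361 g.

60 g/day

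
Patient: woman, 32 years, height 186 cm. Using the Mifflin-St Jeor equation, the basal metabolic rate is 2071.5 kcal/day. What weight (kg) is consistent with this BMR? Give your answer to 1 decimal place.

2071.5 = 10·W + 6.25(186) − 5(32) − 161
10·W = 2071.5 − 841.5 = 1230, so W = 123 kg.

123.0 kg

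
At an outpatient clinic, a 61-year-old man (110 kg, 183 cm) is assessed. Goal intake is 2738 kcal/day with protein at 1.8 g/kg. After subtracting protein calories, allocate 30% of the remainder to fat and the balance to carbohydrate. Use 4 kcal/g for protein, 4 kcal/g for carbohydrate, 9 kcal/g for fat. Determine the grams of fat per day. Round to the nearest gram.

Protein = 1.8 × 110 = 198 g → 198 × 4 = 792 kcal.
Non-protein calories = 2738 − 792 = 1946 kcal.
Fat: 30% × 1946 = 583.8 kcal; carbohydrate: 1362.2 kcal.
Fat: 583.8 kcal ÷ 9 kcal/g = 64.8667 g.

65 g/day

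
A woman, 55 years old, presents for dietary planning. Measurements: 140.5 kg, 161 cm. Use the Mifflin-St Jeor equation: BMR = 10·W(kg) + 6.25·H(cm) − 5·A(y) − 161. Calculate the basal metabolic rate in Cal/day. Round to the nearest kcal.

Mifflin-St Jeor (female): BMR = 10(140.5) + 6.25(161) − 5(55) − 161 = 1405 + 1006.25 − 275 − 161 = 1975.25 kcal/day.

1975 Cal/day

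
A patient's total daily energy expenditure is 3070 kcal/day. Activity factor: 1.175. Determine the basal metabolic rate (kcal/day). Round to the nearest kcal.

BMR = TEE ÷ activity factor = 3070 ÷ 1.175 = 2612.766 kcal/day.

2613 kcal/day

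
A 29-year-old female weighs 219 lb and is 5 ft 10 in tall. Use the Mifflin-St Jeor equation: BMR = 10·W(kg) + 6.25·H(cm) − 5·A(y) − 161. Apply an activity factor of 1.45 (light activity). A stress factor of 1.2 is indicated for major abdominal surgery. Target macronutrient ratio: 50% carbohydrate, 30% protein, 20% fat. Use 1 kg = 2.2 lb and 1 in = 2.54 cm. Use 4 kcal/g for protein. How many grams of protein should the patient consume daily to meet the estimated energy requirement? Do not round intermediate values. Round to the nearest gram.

235 g/day

Convert to metric: weight = 219 ÷ 2.2 = 99.5455 kg; height = (5×12 + 10) × 2.54 = 70 × 2.54 = 177.8 cm.
Mifflin-St Jeor (female): BMR = 10(99.5455) + 6.25(177.8) − 5(29) − 161 = 995.4545 + 1111.25 − 145 − 161 = 1800.7045 kcal/day.
TEE = 1800.7045 × 1.45 = 2611.0216 kcal/day.
With stress factor 1.2: 2611.0216 × 1.2 = 3133.2259 kcal/day.
Protein energy = 30% × 3133.2259 = 939.9678 kcal.
Protein = 939.9678 ÷ 4 kcal/g = 234.9919 g.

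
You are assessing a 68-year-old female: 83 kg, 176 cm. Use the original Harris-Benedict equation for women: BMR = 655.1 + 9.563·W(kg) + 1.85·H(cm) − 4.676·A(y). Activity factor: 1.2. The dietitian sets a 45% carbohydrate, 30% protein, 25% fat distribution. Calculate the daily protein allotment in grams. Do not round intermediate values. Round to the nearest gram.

Harris-Benedict: BMR = 655.1 + 9.563(83) + 1.85(176) − 4.676(68) = 1456.461 kcal/day.
TEE = 1456.461 × 1.2 = 1747.7532 kcal/day.
Protein energy = 30% × 1747.7532 = 524.326 kcal.
Protein = 524.326 ÷ 4 kcal/g = 131.0815 g.

131 g/day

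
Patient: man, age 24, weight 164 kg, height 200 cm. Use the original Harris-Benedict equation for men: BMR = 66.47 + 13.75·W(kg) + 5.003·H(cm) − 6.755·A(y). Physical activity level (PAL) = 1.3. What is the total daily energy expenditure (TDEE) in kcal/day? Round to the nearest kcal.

Harris-Benedict: BMR = 66.47 + 13.75(164) + 5.003(200) − 6.755(24) = 3159.95 kcal/day.
TEE = BMR × activity factor = 3159.95 × 1.3 = 4107.935 kcal/day.

4108 kcal/day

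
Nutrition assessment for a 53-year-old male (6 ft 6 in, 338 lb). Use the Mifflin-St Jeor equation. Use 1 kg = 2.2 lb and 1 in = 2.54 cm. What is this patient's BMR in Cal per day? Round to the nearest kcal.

2515 Cal per day

Convert to metric: weight = 338 ÷ 2.2 = 153.6364 kg; height = (6×12 + 6) × 2.54 = 78 × 2.54 = 198.12 cm.
Mifflin-St Jeor (male): BMR = 10(153.6364) + 6.25(198.12) − 5(53) + 5 = 1536.3636 + 1238.25 − 265 + 5 = 2514.6136 kcal/day.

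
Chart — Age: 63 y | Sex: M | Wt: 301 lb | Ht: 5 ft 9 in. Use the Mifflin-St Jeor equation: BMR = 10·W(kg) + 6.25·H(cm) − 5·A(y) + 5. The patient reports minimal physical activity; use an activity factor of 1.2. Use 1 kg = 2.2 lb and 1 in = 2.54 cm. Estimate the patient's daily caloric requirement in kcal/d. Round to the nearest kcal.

Convert to metric: weight = 301 ÷ 2.2 = 136.8182 kg; height = (5×12 + 9) × 2.54 = 69 × 2.54 = 175.26 cm.
Mifflin-St Jeor (male): BMR = 10(136.8182) + 6.25(175.26) − 5(63) + 5 = 1368.1818 + 1095.375 − 315 + 5 = 2153.5568 kcal/day.
TEE = BMR × activity factor = 2153.5568 × 1.2 = 2584.2682 kcal/day.

2584 kcal/d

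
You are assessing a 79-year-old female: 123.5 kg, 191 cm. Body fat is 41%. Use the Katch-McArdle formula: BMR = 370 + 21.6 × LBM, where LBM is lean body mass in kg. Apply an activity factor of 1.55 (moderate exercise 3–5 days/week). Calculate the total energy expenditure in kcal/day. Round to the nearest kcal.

3013 kcal/day

LBM = 123.5 × (1 − 0.41) = 72.865 kg. Katch-McArdle: BMR = 370 + 21.6 × 72.865 = 1943.884 kcal/day.
TEE = BMR × activity factor = 1943.884 × 1.55 = 3013.0202 kcal/day.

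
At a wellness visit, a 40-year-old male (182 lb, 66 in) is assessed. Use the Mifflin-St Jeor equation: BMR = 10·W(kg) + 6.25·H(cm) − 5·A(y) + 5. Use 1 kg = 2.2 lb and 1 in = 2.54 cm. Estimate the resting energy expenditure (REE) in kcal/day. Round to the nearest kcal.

1680 kcal/day

Convert to metric: weight = 182 ÷ 2.2 = 82.7273 kg; height = 66 × 2.54 = 167.64 cm.
Mifflin-St Jeor (male): BMR = 10(82.7273) + 6.25(167.64) − 5(40) + 5 = 827.2727 + 1047.75 − 200 + 5 = 1680.0227 kcal/day.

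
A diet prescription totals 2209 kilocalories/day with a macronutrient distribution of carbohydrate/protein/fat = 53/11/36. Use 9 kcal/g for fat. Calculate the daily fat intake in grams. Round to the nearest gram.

Fat energy = 36% × 2209 = 795.24 kcal.
At 9 kcal/g: 795.24 ÷ 9 = 88.36 g.

88 g/day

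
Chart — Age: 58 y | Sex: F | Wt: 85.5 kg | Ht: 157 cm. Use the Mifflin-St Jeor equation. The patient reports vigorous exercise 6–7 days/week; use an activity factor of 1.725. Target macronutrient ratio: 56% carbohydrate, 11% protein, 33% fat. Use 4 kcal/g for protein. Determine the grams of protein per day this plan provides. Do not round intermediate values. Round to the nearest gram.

66 g/day

Mifflin-St Jeor (female): BMR = 10(85.5) + 6.25(157) − 5(58) − 161 = 855 + 981.25 − 290 − 161 = 1385.25 kcal/day.
TEE = 1385.25 × 1.725 = 2389.5563 kcal/day.
Protein energy = 11% × 2389.5563 = 262.8512 kcal.
Protein = 262.8512 ÷ 4 kcal/g = 65.7128 g.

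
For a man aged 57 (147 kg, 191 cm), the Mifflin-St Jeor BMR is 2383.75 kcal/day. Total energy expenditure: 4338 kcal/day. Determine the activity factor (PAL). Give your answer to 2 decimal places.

Activity factor = TEE ÷ BMR = 4338 ÷ 2383.75 = 1.82.

1.82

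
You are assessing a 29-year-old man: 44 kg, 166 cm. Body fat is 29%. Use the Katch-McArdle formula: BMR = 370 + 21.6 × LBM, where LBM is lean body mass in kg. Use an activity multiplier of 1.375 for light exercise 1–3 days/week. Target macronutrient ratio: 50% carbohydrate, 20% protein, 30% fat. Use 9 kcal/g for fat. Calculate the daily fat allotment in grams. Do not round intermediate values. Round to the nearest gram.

48 g/day

LBM = 44 × (1 − 0.29) = 31.24 kg. Katch-McArdle: BMR = 370 + 21.6 × 31.24 = 1044.784 kcal/day.
TEE = 1044.784 × 1.375 = 1436.578 kcal/day.
Fat energy = 30% × 1436.578 = 430.9734 kcal.
Fat = 430.9734 ÷ 9 kcal/g = 47.8859 g.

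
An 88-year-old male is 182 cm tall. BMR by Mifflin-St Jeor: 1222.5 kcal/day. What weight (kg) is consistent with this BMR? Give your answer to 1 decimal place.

1222.5 = 10·W + 6.25(182) − 5(88) + 5
10·W = 1222.5 − 702.5 = 520, so W = 52 kg.

52.0 kg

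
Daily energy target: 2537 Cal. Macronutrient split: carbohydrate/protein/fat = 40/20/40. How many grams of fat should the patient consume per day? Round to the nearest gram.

Fat energy = 40% × 2537 = 1014.8 kcal.
At 9 kcal/g: 1014.8 ÷ 9 = 112.7556 g.

113 g/day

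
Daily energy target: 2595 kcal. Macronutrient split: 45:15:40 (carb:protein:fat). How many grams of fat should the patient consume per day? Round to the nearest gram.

Fat energy = 40% × 2595 = 1038 kcal.
At 9 kcal/g: 1038 ÷ 9 = 115.3333 g.

115 g/day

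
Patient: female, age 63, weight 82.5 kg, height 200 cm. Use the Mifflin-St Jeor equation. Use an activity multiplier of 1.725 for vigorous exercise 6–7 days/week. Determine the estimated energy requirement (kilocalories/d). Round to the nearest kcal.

2758 kilocalories/d

Mifflin-St Jeor (female): BMR = 10(82.5) + 6.25(200) − 5(63) − 161 = 825 + 1250 − 315 − 161 = 1599 kcal/day.
TEE = BMR × activity factor = 1599 × 1.725 = 2758.275 kcal/day.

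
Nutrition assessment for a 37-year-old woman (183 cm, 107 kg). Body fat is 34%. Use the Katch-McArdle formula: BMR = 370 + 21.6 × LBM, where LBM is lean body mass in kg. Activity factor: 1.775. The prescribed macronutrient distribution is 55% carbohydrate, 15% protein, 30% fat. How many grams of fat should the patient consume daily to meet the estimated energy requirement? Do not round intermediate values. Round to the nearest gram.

112 g/day

LBM = 107 × (1 − 0.34) = 70.62 kg. Katch-McArdle: BMR = 370 + 21.6 × 70.62 = 1895.392 kcal/day.
TEE = 1895.392 × 1.775 = 3364.3208 kcal/day.
Fat energy = 30% × 3364.3208 = 1009.2962 kcal.
Fat = 1009.2962 ÷ 9 kcal/g = 112.144 g.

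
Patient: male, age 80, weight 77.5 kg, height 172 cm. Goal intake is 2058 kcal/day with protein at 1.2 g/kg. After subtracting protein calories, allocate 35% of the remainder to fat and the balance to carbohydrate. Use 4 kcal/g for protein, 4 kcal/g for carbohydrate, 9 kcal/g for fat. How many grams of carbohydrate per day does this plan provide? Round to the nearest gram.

Protein = 1.2 × 77.5 = 93 g → 93 × 4 = 372 kcal.
Non-protein calories = 2058 − 372 = 1686 kcal.
Fat: 35% × 1686 = 590.1 kcal; carbohydrate: 1095.9 kcal.
Carbohydrate: 1095.9 kcal ÷ 4 kcal/g = 273.975 g.

274 g/day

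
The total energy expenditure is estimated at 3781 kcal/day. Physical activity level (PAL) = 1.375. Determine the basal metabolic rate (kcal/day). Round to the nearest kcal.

2750 kcal/day

BMR = TEE ÷ activity factor = 3781 ÷ 1.375 = 2749.8182 kcal/day.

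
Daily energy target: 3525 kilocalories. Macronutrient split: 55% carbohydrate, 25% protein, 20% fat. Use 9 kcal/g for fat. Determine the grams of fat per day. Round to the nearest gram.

Fat energy = 20% × 3525 = 705 kcal.
At 9 kcal/g: 705 ÷ 9 = 78.3333 g.

78 g/day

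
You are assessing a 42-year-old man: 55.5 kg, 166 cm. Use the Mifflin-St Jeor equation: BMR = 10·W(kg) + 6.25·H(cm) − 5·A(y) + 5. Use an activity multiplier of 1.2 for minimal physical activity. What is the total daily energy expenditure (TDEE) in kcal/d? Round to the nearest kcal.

Mifflin-St Jeor (male): BMR = 10(55.5) + 6.25(166) − 5(42) + 5 = 555 + 1037.5 − 210 + 5 = 1387.5 kcal/day.
TEE = BMR × activity factor = 1387.5 × 1.2 = 1665 kcal/day.

1665 kcal/d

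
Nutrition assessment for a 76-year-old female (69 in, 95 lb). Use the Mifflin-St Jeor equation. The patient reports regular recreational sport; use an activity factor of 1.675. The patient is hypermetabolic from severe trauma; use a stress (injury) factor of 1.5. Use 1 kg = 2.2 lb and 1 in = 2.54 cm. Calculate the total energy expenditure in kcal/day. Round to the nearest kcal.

2478 kcal/day

Convert to metric: weight = 95 ÷ 2.2 = 43.1818 kg; height = 69 × 2.54 = 175.26 cm.
Mifflin-St Jeor (female): BMR = 10(43.1818) + 6.25(175.26) − 5(76) − 161 = 431.8182 + 1095.375 − 380 − 161 = 986.1932 kcal/day.
TEE = BMR × activity factor = 986.1932 × 1.675 = 1651.8736 kcal/day.
Apply stress factor: 1651.8736 × 1.5 = 2477.8104 kcal/day.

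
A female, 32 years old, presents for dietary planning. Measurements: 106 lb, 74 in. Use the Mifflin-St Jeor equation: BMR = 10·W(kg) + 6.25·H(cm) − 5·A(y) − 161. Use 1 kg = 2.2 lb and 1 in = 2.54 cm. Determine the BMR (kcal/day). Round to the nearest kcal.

Convert to metric: weight = 106 ÷ 2.2 = 48.1818 kg; height = 74 × 2.54 = 187.96 cm.
Mifflin-St Jeor (female): BMR = 10(48.1818) + 6.25(187.96) − 5(32) − 161 = 481.8182 + 1174.75 − 160 − 161 = 1335.5682 kcal/day.

1336 kcal/day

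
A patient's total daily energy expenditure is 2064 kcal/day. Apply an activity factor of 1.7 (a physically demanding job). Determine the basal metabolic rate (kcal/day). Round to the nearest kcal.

BMR = TEE ÷ activity factor = 2064 ÷ 1.7 = 1214.1176 kcal/day.

1214 kcal/day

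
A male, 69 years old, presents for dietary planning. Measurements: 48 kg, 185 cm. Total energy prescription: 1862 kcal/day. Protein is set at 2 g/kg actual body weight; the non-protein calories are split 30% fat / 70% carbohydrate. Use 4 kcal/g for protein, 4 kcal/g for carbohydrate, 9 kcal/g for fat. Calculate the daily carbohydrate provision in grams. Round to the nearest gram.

Protein = 2 × 48 = 96 g → 96 × 4 = 384 kcal.
Non-protein calories = 1862 − 384 = 1478 kcal.
Fat: 30% × 1478 = 443.4 kcal; carbohydrate: 1034.6 kcal.
Carbohydrate: 1034.6 kcal ÷ 4 kcal/g = 258.65 g.

259 g/day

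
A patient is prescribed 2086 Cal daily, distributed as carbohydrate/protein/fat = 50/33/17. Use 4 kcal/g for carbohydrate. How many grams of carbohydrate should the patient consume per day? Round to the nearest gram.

261 g/day

Carbohydrate energy = 50% × 2086 = 1043 kcal.
At 4 kcal/g: 1043 ÷ 4 = 260.75 g.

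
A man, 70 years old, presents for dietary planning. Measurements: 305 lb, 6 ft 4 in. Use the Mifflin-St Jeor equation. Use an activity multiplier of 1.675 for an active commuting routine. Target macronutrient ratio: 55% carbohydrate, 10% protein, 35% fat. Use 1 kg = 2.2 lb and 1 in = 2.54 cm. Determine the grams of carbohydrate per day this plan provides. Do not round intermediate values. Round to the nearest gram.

Convert to metric: weight = 305 ÷ 2.2 = 138.6364 kg; height = (6×12 + 4) × 2.54 = 76 × 2.54 = 193.04 cm.
Mifflin-St Jeor (male): BMR = 10(138.6364) + 6.25(193.04) − 5(70) + 5 = 1386.3636 + 1206.5 − 350 + 5 = 2247.8636 kcal/day.
TEE = 2247.8636 × 1.675 = 3765.1716 kcal/day.
Carbohydrate energy = 55% × 3765.1716 = 2070.8444 kcal.
Carbohydrate = 2070.8444 ÷ 4 kcal/g = 517.7111 g.

518 g/day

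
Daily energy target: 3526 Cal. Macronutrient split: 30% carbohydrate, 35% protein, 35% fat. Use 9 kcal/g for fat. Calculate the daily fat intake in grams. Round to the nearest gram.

137 g/day

Fat energy = 35% × 3526 = 1234.1 kcal.
At 9 kcal/g: 1234.1 ÷ 9 = 137.1222 g.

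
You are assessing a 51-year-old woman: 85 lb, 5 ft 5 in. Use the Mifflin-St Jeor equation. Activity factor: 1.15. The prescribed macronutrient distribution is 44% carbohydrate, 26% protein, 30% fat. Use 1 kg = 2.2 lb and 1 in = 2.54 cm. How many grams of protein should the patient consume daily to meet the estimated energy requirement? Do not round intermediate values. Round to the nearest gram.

Convert to metric: weight = 85 ÷ 2.2 = 38.6364 kg; height = (5×12 + 5) × 2.54 = 65 × 2.54 = 165.1 cm.
Mifflin-St Jeor (female): BMR = 10(38.6364) + 6.25(165.1) − 5(51) − 161 = 386.3636 + 1031.875 − 255 − 161 = 1002.2386 kcal/day.
TEE = 1002.2386 × 1.15 = 1152.5744 kcal/day.
Protein energy = 26% × 1152.5744 = 299.6694 kcal.
Protein = 299.6694 ÷ 4 kcal/g = 74.9173 g.

75 g/day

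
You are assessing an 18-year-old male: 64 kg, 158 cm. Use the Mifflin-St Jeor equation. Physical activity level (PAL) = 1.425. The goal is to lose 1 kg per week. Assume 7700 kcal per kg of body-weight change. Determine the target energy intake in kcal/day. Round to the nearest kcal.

Mifflin-St Jeor (male): BMR = 10(64) + 6.25(158) − 5(18) + 5 = 640 + 987.5 − 90 + 5 = 1542.5 kcal/day.
TEE = 1542.5 × 1.425 = 2198.0625 kcal/day.
Required daily deficit = 1 × 7700 ÷ 7 = 1100 kcal/day.
Target intake = 2198.0625 − 1100 = 1098.0625 kcal/day.

1098 kcal/day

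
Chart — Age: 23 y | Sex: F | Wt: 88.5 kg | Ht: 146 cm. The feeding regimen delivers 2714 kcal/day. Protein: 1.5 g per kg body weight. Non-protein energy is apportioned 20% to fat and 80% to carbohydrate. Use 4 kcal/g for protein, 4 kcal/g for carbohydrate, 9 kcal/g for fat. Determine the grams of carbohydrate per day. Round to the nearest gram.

Protein = 1.5 × 88.5 = 132.75 g → 132.75 × 4 = 531 kcal.
Non-protein calories = 2714 − 531 = 2183 kcal.
Fat: 20% × 2183 = 436.6 kcal; carbohydrate: 1746.4 kcal.
Carbohydrate: 1746.4 kcal ÷ 4 kcal/g = 436.6 g.

437 g/day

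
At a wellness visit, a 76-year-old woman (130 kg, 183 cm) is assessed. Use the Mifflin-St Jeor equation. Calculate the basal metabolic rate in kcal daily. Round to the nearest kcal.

Mifflin-St Jeor (female): BMR = 10(130) + 6.25(183) − 5(76) − 161 = 1300 + 1143.75 − 380 − 161 = 1902.75 kcal/day.

1903 kcal daily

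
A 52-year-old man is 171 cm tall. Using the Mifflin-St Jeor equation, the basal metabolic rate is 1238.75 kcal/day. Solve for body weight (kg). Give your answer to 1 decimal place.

42.5 kg

1238.75 = 10·W + 6.25(171) − 5(52) + 5
10·W = 1238.75 − 813.75 = 425, so W = 42.5 kg.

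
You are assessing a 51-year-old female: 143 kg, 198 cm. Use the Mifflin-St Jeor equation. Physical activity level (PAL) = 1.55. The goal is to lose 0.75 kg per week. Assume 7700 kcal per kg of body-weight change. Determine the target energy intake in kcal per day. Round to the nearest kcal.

Mifflin-St Jeor (female): BMR = 10(143) + 6.25(198) − 5(51) − 161 = 1430 + 1237.5 − 255 − 161 = 2251.5 kcal/day.
TEE = 2251.5 × 1.55 = 3489.825 kcal/day.
Required daily deficit = 0.75 × 7700 ÷ 7 = 825 kcal/day.
Target intake = 3489.825 − 825 = 2664.825 kcal/day.

2665 kcal per day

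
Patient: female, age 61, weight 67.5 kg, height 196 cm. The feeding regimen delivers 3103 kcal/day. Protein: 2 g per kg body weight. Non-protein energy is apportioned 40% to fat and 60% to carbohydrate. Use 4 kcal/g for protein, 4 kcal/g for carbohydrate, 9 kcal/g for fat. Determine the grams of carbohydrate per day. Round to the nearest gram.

Protein = 2 × 67.5 = 135 g → 135 × 4 = 540 kcal.
Non-protein calories = 3103 − 540 = 2563 kcal.
Fat: 40% × 2563 = 1025.2 kcal; carbohydrate: 1537.8 kcal.
Carbohydrate: 1537.8 kcal ÷ 4 kcal/g = 384.45 g.

384 g/day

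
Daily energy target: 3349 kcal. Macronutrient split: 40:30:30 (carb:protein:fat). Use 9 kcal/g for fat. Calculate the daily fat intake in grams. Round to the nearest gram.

Fat energy = 30% × 3349 = 1004.7 kcal.
At 9 kcal/g: 1004.7 ÷ 9 = 111.6333 g.

112 g/day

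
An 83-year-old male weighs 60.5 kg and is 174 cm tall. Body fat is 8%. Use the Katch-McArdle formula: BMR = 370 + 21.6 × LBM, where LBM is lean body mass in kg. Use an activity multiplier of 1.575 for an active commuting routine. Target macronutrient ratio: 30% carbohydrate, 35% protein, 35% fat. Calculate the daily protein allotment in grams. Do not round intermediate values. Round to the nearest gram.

LBM = 60.5 × (1 − 0.08) = 55.66 kg. Katch-McArdle: BMR = 370 + 21.6 × 55.66 = 1572.256 kcal/day.
TEE = 1572.256 × 1.575 = 2476.3032 kcal/day.
Protein energy = 35% × 2476.3032 = 866.7061 kcal.
Protein = 866.7061 ÷ 4 kcal/g = 216.6765 g.

217 g/day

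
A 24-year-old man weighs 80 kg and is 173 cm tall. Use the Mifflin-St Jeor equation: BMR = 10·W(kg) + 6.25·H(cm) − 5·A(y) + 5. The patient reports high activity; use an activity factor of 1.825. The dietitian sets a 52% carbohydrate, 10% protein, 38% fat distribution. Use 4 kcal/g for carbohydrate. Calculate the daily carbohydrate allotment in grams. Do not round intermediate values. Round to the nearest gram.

Mifflin-St Jeor (male): BMR = 10(80) + 6.25(173) − 5(24) + 5 = 800 + 1081.25 − 120 + 5 = 1766.25 kcal/day.
TEE = 1766.25 × 1.825 = 3223.4063 kcal/day.
Carbohydrate energy = 52% × 3223.4063 = 1676.1713 kcal.
Carbohydrate = 1676.1713 ÷ 4 kcal/g = 419.0428 g.

419 g/day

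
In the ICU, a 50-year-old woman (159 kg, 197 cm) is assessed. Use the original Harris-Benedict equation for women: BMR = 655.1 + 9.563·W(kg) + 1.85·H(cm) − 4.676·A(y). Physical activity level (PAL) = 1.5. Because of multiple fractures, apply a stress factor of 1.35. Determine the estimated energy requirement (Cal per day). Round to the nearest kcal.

4670 Cal per day

Harris-Benedict: BMR = 655.1 + 9.563(159) + 1.85(197) − 4.676(50) = 2306.267 kcal/day.
TEE = BMR × activity factor = 2306.267 × 1.5 = 3459.4005 kcal/day.
Apply stress factor: 3459.4005 × 1.35 = 4670.1907 kcal/day.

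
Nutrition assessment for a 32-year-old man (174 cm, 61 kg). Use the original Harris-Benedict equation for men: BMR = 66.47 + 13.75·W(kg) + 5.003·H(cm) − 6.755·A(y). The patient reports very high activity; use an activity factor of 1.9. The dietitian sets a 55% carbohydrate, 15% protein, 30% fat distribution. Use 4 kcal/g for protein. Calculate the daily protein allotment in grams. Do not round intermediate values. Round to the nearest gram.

Harris-Benedict: BMR = 66.47 + 13.75(61) + 5.003(174) − 6.755(32) = 1559.582 kcal/day.
TEE = 1559.582 × 1.9 = 2963.2058 kcal/day.
Protein energy = 15% × 2963.2058 = 444.4809 kcal.
Protein = 444.4809 ÷ 4 kcal/g = 111.1202 g.

111 g/day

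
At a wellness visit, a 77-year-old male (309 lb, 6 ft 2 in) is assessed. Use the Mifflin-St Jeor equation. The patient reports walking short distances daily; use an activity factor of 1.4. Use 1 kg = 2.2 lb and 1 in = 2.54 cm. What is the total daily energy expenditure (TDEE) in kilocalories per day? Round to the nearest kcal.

Convert to metric: weight = 309 ÷ 2.2 = 140.4545 kg; height = (6×12 + 2) × 2.54 = 74 × 2.54 = 187.96 cm.
Mifflin-St Jeor (male): BMR = 10(140.4545) + 6.25(187.96) − 5(77) + 5 = 1404.5455 + 1174.75 − 385 + 5 = 2199.2955 kcal/day.
TEE = BMR × activity factor = 2199.2955 × 1.4 = 3079.0136 kcal/day.

3079 kilocalories per day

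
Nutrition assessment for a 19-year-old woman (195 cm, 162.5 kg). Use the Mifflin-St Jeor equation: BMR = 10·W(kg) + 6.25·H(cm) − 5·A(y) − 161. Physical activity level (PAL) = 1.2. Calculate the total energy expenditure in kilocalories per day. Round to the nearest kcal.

Mifflin-St Jeor (female): BMR = 10(162.5) + 6.25(195) − 5(19) − 161 = 1625 + 1218.75 − 95 − 161 = 2587.75 kcal/day.
TEE = BMR × activity factor = 2587.75 × 1.2 = 3105.3 kcal/day.

3105 kilocalories per day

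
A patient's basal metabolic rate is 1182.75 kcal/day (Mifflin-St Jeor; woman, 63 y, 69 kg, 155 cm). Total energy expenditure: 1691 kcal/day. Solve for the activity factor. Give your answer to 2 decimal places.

1.43

Activity factor = TEE ÷ BMR = 1691 ÷ 1182.75 = 1.43.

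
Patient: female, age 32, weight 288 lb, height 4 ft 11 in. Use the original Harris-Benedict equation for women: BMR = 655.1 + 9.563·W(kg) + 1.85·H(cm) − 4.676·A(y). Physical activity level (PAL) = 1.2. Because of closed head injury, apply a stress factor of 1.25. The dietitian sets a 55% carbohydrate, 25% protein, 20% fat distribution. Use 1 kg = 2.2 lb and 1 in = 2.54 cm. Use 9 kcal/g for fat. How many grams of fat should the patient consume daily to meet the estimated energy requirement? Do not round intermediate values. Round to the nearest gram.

68 g/day

Convert to metric: weight = 288 ÷ 2.2 = 130.9091 kg; height = (4×12 + 11) × 2.54 = 59 × 2.54 = 149.86 cm.
Harris-Benedict: BMR = 655.1 + 9.563(130.9091) + 1.85(149.86) − 4.676(32) = 2034.5926 kcal/day.
TEE = 2034.5926 × 1.2 = 2441.5112 kcal/day.
With stress factor 1.25: 2441.5112 × 1.25 = 3051.889 kcal/day.
Fat energy = 20% × 3051.889 = 610.3778 kcal.
Fat = 610.3778 ÷ 9 kcal/g = 67.8198 g.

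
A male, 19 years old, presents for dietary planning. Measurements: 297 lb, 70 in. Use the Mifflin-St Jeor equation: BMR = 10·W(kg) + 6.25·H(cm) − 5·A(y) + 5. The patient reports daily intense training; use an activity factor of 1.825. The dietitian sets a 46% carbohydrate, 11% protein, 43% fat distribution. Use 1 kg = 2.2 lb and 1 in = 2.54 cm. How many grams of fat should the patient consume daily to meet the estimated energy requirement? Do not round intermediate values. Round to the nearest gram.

207 g/day

Convert to metric: weight = 297 ÷ 2.2 = 135 kg; height = 70 × 2.54 = 177.8 cm.
Mifflin-St Jeor (male): BMR = 10(135) + 6.25(177.8) − 5(19) + 5 = 1350 + 1111.25 − 95 + 5 = 2371.25 kcal/day.
TEE = 2371.25 × 1.825 = 4327.5313 kcal/day.
Fat energy = 43% × 4327.5313 = 1860.8384 kcal.
Fat = 1860.8384 ÷ 9 kcal/g = 206.7598 g.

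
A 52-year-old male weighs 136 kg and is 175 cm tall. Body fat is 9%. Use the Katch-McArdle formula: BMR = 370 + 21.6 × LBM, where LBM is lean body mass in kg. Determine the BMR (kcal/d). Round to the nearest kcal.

LBM = 136 × (1 − 0.09) = 123.76 kg. Katch-McArdle: BMR = 370 + 21.6 × 123.76 = 3043.216 kcal/day.

3043 kcal/d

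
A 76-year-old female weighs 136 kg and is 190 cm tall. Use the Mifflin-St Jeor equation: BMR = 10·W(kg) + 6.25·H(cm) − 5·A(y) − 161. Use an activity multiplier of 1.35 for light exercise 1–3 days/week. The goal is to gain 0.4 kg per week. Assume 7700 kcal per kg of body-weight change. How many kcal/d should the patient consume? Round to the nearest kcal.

3149 kcal/d

Mifflin-St Jeor (female): BMR = 10(136) + 6.25(190) − 5(76) − 161 = 1360 + 1187.5 − 380 − 161 = 2006.5 kcal/day.
TEE = 2006.5 × 1.35 = 2708.775 kcal/day.
Required daily surplus = 0.4 × 7700 ÷ 7 = 440 kcal/day.
Target intake = 2708.775 + 440 = 3148.775 kcal/day.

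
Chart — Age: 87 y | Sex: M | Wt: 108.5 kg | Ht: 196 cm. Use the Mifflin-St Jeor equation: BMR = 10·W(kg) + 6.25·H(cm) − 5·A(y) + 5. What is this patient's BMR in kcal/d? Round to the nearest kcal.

Mifflin-St Jeor (male): BMR = 10(108.5) + 6.25(196) − 5(87) + 5 = 1085 + 1225 − 435 + 5 = 1880 kcal/day.

1880 kcal/d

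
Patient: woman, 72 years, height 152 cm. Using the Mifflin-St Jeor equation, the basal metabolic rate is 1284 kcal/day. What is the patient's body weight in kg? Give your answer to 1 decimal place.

1284 = 10·W + 6.25(152) − 5(72) − 161
10·W = 1284 − 429 = 855, so W = 85.5 kg.

85.5 kg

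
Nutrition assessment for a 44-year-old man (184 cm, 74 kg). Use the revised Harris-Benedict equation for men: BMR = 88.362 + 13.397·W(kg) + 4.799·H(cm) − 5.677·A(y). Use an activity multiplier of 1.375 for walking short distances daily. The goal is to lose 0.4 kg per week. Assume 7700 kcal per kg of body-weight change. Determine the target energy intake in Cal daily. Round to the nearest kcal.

Harris-Benedict: BMR = 88.362 + 13.397(74) + 4.799(184) − 5.677(44) = 1712.968 kcal/day.
TEE = 1712.968 × 1.375 = 2355.331 kcal/day.
Required daily deficit = 0.4 × 7700 ÷ 7 = 440 kcal/day.
Target intake = 2355.331 − 440 = 1915.331 kcal/day.

1915 Cal daily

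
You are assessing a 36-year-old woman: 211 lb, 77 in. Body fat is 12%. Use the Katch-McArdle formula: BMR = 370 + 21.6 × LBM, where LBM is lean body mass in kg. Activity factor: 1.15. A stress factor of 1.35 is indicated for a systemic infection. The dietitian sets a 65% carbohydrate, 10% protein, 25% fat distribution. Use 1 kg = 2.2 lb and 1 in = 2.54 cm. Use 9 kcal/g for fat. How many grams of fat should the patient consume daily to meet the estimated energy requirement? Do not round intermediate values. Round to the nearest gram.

95 g/day

Convert to metric: weight = 211 ÷ 2.2 = 95.9091 kg; height = 77 × 2.54 = 195.58 cm.
LBM = 95.9091 × (1 − 0.12) = 84.4 kg. Katch-McArdle: BMR = 370 + 21.6 × 84.4 = 2193.04 kcal/day.
TEE = 2193.04 × 1.15 = 2521.996 kcal/day.
With stress factor 1.35: 2521.996 × 1.35 = 3404.6946 kcal/day.
Fat energy = 25% × 3404.6946 = 851.1737 kcal.
Fat = 851.1737 ÷ 9 kcal/g = 94.5749 g.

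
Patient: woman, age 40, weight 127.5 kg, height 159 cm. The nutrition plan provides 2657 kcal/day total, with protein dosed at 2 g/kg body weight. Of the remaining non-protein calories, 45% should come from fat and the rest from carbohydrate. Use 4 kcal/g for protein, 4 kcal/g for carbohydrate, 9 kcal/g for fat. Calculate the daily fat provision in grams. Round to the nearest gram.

82 g/day

Protein = 2 × 127.5 = 255 g → 255 × 4 = 1020 kcal.
Non-protein calories = 2657 − 1020 = 1637 kcal.
Fat: 45% × 1637 = 736.65 kcal; carbohydrate: 900.35 kcal.
Fat: 736.65 kcal ÷ 9 kcal/g = 81.85 g.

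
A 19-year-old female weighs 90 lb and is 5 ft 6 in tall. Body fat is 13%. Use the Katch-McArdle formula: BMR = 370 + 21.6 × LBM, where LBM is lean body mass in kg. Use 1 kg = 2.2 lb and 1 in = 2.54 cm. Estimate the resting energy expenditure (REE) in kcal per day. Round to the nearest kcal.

Convert to metric: weight = 90 ÷ 2.2 = 40.9091 kg; height = (5×12 + 6) × 2.54 = 66 × 2.54 = 167.64 cm.
LBM = 40.9091 × (1 − 0.13) = 35.5909 kg. Katch-McArdle: BMR = 370 + 21.6 × 35.5909 = 1138.7636 kcal/day.

1139 kcal per day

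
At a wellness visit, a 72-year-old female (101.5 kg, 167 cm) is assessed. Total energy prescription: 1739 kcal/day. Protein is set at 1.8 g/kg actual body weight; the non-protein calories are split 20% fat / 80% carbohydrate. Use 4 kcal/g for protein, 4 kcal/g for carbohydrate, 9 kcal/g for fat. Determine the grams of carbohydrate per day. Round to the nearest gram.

Protein = 1.8 × 101.5 = 182.7 g → 182.7 × 4 = 730.8 kcal.
Non-protein calories = 1739 − 730.8 = 1008.2 kcal.
Fat: 20% × 1008.2 = 201.64 kcal; carbohydrate: 806.56 kcal.
Carbohydrate: 806.56 kcal ÷ 4 kcal/g = 201.64 g.

202 g/day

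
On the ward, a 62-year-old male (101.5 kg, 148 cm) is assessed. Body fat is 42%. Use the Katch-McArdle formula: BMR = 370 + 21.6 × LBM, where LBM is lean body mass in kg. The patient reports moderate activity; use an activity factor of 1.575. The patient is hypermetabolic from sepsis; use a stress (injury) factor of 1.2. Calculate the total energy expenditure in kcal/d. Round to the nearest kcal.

3103 kcal/d

LBM = 101.5 × (1 − 0.42) = 58.87 kg. Katch-McArdle: BMR = 370 + 21.6 × 58.87 = 1641.592 kcal/day.
TEE = BMR × activity factor = 1641.592 × 1.575 = 2585.5074 kcal/day.
Apply stress factor: 2585.5074 × 1.2 = 3102.6089 kcal/day.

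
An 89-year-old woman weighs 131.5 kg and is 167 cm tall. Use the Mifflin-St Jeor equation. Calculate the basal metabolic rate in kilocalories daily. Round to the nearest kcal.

Mifflin-St Jeor (female): BMR = 10(131.5) + 6.25(167) − 5(89) − 161 = 1315 + 1043.75 − 445 − 161 = 1752.75 kcal/day.

1753 kilocalories daily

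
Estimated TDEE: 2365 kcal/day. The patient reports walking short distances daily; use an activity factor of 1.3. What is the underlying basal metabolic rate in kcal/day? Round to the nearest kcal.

BMR = TEE ÷ activity factor = 2365 ÷ 1.3 = 1819.2308 kcal/day.

1819 kcal/day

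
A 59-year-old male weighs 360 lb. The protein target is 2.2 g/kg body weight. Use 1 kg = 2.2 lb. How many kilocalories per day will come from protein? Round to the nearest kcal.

1440 kcal/day

Weight in kg = 360 ÷ 2.2 = 163.6364 kg.
Protein = 2.2 g/kg × 163.6364 kg = 360 g/day.
Protein energy = 360 g × 4 kcal/g = 1440 kcal/day.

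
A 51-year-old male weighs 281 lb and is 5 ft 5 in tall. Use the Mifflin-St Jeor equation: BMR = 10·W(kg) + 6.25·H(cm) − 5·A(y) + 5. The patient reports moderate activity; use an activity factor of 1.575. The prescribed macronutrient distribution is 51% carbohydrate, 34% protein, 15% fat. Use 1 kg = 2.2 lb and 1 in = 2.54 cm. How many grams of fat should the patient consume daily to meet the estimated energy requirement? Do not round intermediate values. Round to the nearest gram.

54 g/day

Convert to metric: weight = 281 ÷ 2.2 = 127.7273 kg; height = (5×12 + 5) × 2.54 = 65 × 2.54 = 165.1 cm.
Mifflin-St Jeor (male): BMR = 10(127.7273) + 6.25(165.1) − 5(51) + 5 = 1277.2727 + 1031.875 − 255 + 5 = 2059.1477 kcal/day.
TEE = 2059.1477 × 1.575 = 3243.1577 kcal/day.
Fat energy = 15% × 3243.1577 = 486.4737 kcal.
Fat = 486.4737 ÷ 9 kcal/g = 54.0526 g.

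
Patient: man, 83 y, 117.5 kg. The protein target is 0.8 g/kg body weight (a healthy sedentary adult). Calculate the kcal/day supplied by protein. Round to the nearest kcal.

Protein = 0.8 g/kg × 117.5 kg = 94 g/day.
Protein energy = 94 g × 4 kcal/g = 376 kcal/day.

376 kcal/day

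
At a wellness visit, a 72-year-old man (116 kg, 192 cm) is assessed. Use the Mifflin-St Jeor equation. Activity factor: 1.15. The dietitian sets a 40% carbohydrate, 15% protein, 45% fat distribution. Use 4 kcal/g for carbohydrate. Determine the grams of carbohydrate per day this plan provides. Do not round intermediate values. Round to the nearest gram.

231 g/day

Mifflin-St Jeor (male): BMR = 10(116) + 6.25(192) − 5(72) + 5 = 1160 + 1200 − 360 + 5 = 2005 kcal/day.
TEE = 2005 × 1.15 = 2305.75 kcal/day.
Carbohydrate energy = 40% × 2305.75 = 922.3 kcal.
Carbohydrate = 922.3 ÷ 4 kcal/g = 230.575 g.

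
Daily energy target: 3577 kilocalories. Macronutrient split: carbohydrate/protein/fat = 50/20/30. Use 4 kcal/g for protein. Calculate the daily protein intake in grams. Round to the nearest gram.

Protein energy = 20% × 3577 = 715.4 kcal.
At 4 kcal/g: 715.4 ÷ 4 = 178.85 g.

179 g/day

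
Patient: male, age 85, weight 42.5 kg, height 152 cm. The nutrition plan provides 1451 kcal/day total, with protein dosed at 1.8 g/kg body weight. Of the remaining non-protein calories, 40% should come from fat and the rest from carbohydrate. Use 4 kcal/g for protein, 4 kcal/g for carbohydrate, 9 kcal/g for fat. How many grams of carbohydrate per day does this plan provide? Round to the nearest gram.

172 g/day

Protein = 1.8 × 42.5 = 76.5 g → 76.5 × 4 = 306 kcal.
Non-protein calories = 1451 − 306 = 1145 kcal.
Fat: 40% × 1145 = 458 kcal; carbohydrate: 687 kcal.
Carbohydrate: 687 kcal ÷ 4 kcal/g = 171.75 g.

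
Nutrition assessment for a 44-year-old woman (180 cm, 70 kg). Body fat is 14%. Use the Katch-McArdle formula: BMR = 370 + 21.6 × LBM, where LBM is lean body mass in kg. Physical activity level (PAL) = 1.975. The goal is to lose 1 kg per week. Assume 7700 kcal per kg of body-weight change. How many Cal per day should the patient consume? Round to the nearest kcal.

2199 Cal per day

LBM = 70 × (1 − 0.14) = 60.2 kg. Katch-McArdle: BMR = 370 + 21.6 × 60.2 = 1670.32 kcal/day.
TEE = 1670.32 × 1.975 = 3298.882 kcal/day.
Required daily deficit = 1 × 7700 ÷ 7 = 1100 kcal/day.
Target intake = 3298.882 − 1100 = 2198.882 kcal/day.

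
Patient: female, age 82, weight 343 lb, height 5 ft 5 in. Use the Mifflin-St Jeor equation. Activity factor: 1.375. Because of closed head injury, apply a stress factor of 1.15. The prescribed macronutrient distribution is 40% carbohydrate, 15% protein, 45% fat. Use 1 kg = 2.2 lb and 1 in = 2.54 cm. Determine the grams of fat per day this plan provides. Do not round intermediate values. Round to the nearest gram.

160 g/day

Convert to metric: weight = 343 ÷ 2.2 = 155.9091 kg; height = (5×12 + 5) × 2.54 = 65 × 2.54 = 165.1 cm.
Mifflin-St Jeor (female): BMR = 10(155.9091) + 6.25(165.1) − 5(82) − 161 = 1559.0909 + 1031.875 − 410 − 161 = 2019.9659 kcal/day.
TEE = 2019.9659 × 1.375 = 2777.4531 kcal/day.
With stress factor 1.15: 2777.4531 × 1.15 = 3194.0711 kcal/day.
Fat energy = 45% × 3194.0711 = 1437.332 kcal.
Fat = 1437.332 ÷ 9 kcal/g = 159.7036 g.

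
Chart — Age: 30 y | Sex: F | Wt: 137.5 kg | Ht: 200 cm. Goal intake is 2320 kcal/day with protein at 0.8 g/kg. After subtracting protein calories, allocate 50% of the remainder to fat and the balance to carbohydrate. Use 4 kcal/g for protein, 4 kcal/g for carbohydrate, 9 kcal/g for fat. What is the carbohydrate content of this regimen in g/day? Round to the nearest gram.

235 g/day

Protein = 0.8 × 137.5 = 110 g → 110 × 4 = 440 kcal.
Non-protein calories = 2320 − 440 = 1880 kcal.
Fat: 50% × 1880 = 940 kcal; carbohydrate: 940 kcal.
Carbohydrate: 940 kcal ÷ 4 kcal/g = 235 g.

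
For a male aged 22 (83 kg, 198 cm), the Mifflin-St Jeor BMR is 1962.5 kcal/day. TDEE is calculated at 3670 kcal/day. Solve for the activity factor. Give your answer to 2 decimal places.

Activity factor = TEE ÷ BMR = 3670 ÷ 1962.5 = 1.87.

1.87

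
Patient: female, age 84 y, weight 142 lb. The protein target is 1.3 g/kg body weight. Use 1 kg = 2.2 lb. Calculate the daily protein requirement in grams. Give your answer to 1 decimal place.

83.9 g/day

Weight in kg = 142 ÷ 2.2 = 64.5455 kg.
Protein = 1.3 g/kg × 64.5455 kg = 83.9091 g/day.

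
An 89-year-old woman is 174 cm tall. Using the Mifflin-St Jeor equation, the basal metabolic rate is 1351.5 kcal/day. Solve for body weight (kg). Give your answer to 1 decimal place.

87.0 kg

1351.5 = 10·W + 6.25(174) − 5(89) − 161
10·W = 1351.5 − 481.5 = 870, so W = 87 kg.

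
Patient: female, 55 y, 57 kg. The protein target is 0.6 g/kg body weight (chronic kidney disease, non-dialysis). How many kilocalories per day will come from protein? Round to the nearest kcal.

137 kcal/day

Protein = 0.6 g/kg × 57 kg = 34.2 g/day.
Protein energy = 34.2 g × 4 kcal/g = 136.8 kcal/day.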